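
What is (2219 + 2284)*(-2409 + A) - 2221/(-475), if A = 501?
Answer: -4081066679/475 ≈ -8.5917e+6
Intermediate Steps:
(2219 + 2284)*(-2409 + A) - 2221/(-475) = (2219 + 2284)*(-2409 + 501) - 2221/(-475) = 4503*(-1908) - 2221*(-1/475) = -8591724 + 2221/475 = -4081066679/475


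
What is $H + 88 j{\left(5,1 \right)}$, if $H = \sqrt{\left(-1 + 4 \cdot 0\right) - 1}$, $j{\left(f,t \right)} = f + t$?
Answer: $528 + i \sqrt{2} \approx 528.0 + 1.4142 i$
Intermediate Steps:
$H = i \sqrt{2}$ ($H = \sqrt{\left(-1 + 0\right) - 1} = \sqrt{-1 - 1} = \sqrt{-2} = i \sqrt{2} \approx 1.4142 i$)
$H + 88 j{\left(5,1 \right)} = i \sqrt{2} + 88 \left(5 + 1\right) = i \sqrt{2} + 88 \cdot 6 = i \sqrt{2} + 528 = 528 + i \sqrt{2}$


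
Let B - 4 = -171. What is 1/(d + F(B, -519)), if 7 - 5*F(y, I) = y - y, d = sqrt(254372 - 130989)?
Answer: -35/3084526 + 25*sqrt(123383)/3084526 ≈ 0.0028356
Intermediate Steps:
B = -167 (B = 4 - 171 = -167)
d = sqrt(123383) ≈ 351.26
F(y, I) = 7/5 (F(y, I) = 7/5 - (y - y)/5 = 7/5 - 1/5*0 = 7/5 + 0 = 7/5)
1/(d + F(B, -519)) = 1/(sqrt(123383) + 7/5) = 1/(7/5 + sqrt(123383))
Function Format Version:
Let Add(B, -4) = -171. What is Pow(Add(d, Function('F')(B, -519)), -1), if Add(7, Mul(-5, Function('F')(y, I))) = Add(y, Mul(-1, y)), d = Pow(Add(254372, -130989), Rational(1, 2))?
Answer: Add(Rational(-35, 3084526), Mul(Rational(25, 3084526), Pow(123383, Rational(1, 2)))) ≈ 0.0028356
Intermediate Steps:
B = -167 (B = Add(4, -171) = -167)
d = Pow(123383, Rational(1, 2)) ≈ 351.26
Function('F')(y, I) = Rational(7, 5) (Function('F')(y, I) = Add(Rational(7, 5), Mul(Rational(-1, 5), Add(y, Mul(-1, y)))) = Add(Rational(7, 5), Mul(Rational(-1, 5), 0)) = Add(Rational(7, 5), 0) = Rational(7, 5))
Pow(Add(d, Function('F')(B, -519)), -1) = Pow(Add(Pow(123383, Rational(1, 2)), Rational(7, 5)), -1) = Pow(Add(Rational(7, 5), Pow(123383, Rational(1, 2))), -1)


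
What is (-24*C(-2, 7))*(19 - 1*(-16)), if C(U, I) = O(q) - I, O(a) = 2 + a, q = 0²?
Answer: 4200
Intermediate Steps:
q = 0
C(U, I) = 2 - I (C(U, I) = (2 + 0) - I = 2 - I)
(-24*C(-2, 7))*(19 - 1*(-16)) = (-24*(2 - 1*7))*(19 - 1*(-16)) = (-24*(2 - 7))*(19 + 16) = -24*(-5)*35 = 120*35 = 4200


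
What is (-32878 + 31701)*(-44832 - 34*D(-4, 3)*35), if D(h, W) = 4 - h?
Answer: 63972304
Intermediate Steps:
(-32878 + 31701)*(-44832 - 34*D(-4, 3)*35) = (-32878 + 31701)*(-44832 - 34*(4 - 1*(-4))*35) = -1177*(-44832 - 34*(4 + 4)*35) = -1177*(-44832 - 34*8*35) = -1177*(-44832 - 272*35) = -1177*(-44832 - 9520) = -1177*(-54352) = 63972304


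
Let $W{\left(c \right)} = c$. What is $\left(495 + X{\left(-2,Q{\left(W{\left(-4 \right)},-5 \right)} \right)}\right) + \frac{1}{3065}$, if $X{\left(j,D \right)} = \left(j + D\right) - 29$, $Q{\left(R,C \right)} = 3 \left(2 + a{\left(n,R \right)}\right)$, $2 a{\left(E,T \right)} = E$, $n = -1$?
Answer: $\frac{2871907}{6130} \approx 468.5$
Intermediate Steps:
$a{\left(E,T \right)} = \frac{E}{2}$
$Q{\left(R,C \right)} = \frac{9}{2}$ ($Q{\left(R,C \right)} = 3 \left(2 + \frac{1}{2} \left(-1\right)\right) = 3 \left(2 - \frac{1}{2}\right) = 3 \cdot \frac{3}{2} = \frac{9}{2}$)
$X{\left(j,D \right)} = -29 + D + j$ ($X{\left(j,D \right)} = \left(D + j\right) - 29 = -29 + D + j$)
$\left(495 + X{\left(-2,Q{\left(W{\left(-4 \right)},-5 \right)} \right)}\right) + \frac{1}{3065} = \left(495 - \frac{53}{2}\right) + \frac{1}{3065} = \frac{937}{2} + \frac{1}{3065} = \frac{2871907}{6130}$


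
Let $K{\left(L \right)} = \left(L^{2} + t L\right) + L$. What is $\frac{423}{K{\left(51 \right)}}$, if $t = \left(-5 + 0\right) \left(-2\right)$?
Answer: $\frac{141}{1054} \approx 0.13378$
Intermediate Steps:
$t = 10$ ($t = \left(-5\right) \left(-2\right) = 10$)
$K{\left(L \right)} = L^{2} + 11 L$ ($K{\left(L \right)} = \left(L^{2} + 10 L\right) + L = L^{2} + 11 L$)
$\frac{423}{K{\left(51 \right)}} = \frac{423}{51 \left(11 + 51\right)} = \frac{423}{51 \cdot 62} = \frac{423}{3162} = 423 \cdot \frac{1}{3162} = \frac{141}{1054}$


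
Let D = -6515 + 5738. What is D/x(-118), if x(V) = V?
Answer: 777/118 ≈ 6.5847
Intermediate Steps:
D = -777
D/x(-118) = -777/(-118) = -777*(-1/118) = 777/118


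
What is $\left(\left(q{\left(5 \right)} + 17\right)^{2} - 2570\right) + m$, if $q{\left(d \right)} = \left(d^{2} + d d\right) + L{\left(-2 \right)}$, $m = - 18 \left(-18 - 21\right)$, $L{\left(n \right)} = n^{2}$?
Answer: $3173$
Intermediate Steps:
$m = 702$ ($m = \left(-18\right) \left(-39\right) = 702$)
$q{\left(d \right)} = 4 + 2 d^{2}$ ($q{\left(d \right)} = \left(d^{2} + d d\right) + \left(-2\right)^{2} = \left(d^{2} + d^{2}\right) + 4 = 2 d^{2} + 4 = 4 + 2 d^{2}$)
$\left(\left(q{\left(5 \right)} + 17\right)^{2} - 2570\right) + m = \left(\left(\left(4 + 2 \cdot 5^{2}\right) + 17\right)^{2} - 2570\right) + 702 = \left(\left(\left(4 + 2 \cdot 25\right) + 17\right)^{2} - 2570\right) + 702 = \left(\left(\left(4 + 50\right) + 17\right)^{2} - 2570\right) + 702 = \left(\left(54 + 17\right)^{2} - 2570\right) + 702 = \left(71^{2} - 2570\right) + 702 = \left(5041 - 2570\right) + 702 = 2471 + 702 = 3173$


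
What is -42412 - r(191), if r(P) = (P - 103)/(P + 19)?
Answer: -4453304/105 ≈ -42412.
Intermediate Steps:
r(P) = (-103 + P)/(19 + P)
-42412 - r(191) = -42412 - (-103 + 191)/(19 + 191) = -42412 - 88/210 = -42412 - 1*44/105 = -42412 - 44/105 = -4453304/105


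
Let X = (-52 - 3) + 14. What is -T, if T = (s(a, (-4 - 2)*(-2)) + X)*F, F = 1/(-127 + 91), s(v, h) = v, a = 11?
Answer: -⅚ ≈ -0.83333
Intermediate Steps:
X = -41 (X = -55 + 14 = -41)
F = -1/36 (F = 1/(-36) = -1/36 ≈ -0.027778)
T = ⅚ (T = (11 - 41)*(-1/36) = -30*(-1/36) = ⅚ ≈ 0.83333)
-T = -1*⅚ = -⅚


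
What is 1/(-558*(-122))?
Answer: 1/68076 ≈ 1.4689e-5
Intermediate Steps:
1/(-558*(-122)) = 1/68076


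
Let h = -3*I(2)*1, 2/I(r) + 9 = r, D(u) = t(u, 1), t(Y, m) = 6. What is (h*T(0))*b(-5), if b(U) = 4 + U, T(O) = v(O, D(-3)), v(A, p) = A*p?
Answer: 0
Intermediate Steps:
D(u) = 6
I(r) = 2/(-9 + r)
T(O) = 6*O (T(O) = O*6 = 6*O)
h = 6/7 (h = -6/(-9 + 2)*1 = -6/(-7)*1 = -6*(-1)/7*1 = -3*(-2/7)*1 = (6/7)*1 = 6/7 ≈ 0.85714)
(h*T(0))*b(-5) = (6*(6*0)/7)*(4 - 5) = ((6/7)*0)*(-1) = 0*(-1) = 0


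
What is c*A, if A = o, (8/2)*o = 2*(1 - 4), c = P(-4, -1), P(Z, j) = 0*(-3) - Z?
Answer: -6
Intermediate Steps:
P(Z, j) = -Z (P(Z, j) = 0 - Z = -Z)
c = 4 (c = -1*(-4) = 4)
o = -3/2 (o = (2*(1 - 4))/4 = (2*(-3))/4 = (¼)*(-6) = -3/2 ≈ -1.5000)
A = -3/2 ≈ -1.5000
c*A = 4*(-3/2) = -6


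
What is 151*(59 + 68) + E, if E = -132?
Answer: 19045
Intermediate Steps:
151*(59 + 68) + E = 151*(59 + 68) - 132 = 151*127 - 132 = 19177 - 132 = 19045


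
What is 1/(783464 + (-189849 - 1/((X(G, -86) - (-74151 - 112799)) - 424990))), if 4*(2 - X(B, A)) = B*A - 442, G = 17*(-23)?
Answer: 246334/146227557411 ≈ 1.6846e-6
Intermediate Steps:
G = -391
X(B, A) = 225/2 - A*B/4 (X(B, A) = 2 - (B*A - 442)/4 = 2 - (A*B - 442)/4 = 2 - (-442 + A*B)/4 = 2 + (221/2 - A*B/4) = 225/2 - A*B/4)
1/(783464 + (-189849 - 1/((X(G, -86) - (-74151 - 112799)) - 424990))) = 1/(783464 + (-189849 - 1/(((225/2 - 1/4*(-86)*(-391)) - (-74151 - 112799)) - 424990))) = 1/(783464 + (-189849 - 1/(((225/2 - 16813/2) - 1*(-186950)) - 424990))) = 1/(783464 + (-189849 - 1/((-8294 + 186950) - 424990))) = 1/(783464 + (-189849 - 1/(178656 - 424990))) = 1/(783464 + (-189849 - 1/(-246334))) = 1/(783464 + (-189849 - 1*(-1/246334))) = 1/(783464 + (-189849 + 1/246334)) = 1/(783464 - 46766263565/246334) = 1/(146227557411/246334) = 246334/146227557411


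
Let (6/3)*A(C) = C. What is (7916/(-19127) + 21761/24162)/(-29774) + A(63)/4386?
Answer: 18018826368136/2514631245228939 ≈ 0.0071656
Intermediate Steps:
A(C) = C/2
(7916/(-19127) + 21761/24162)/(-29774) + A(63)/4386 = (7916/(-19127) + 21761/24162)/(-29774) + ((1/2)*63)/4386 = (7916*(-1/19127) + 21761*(1/24162))*(-1/29774) + (63/2)*(1/4386) = (-7916/19127 + 21761/24162)*(-1/29774) + 21/2924 = (224956255/462146574)*(-1/29774) + 21/2924 = -224956255/13759952094276 + 21/2924 = 18018826368136/2514631245228939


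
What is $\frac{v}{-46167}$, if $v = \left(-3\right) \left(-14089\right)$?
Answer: $- \frac{14089}{15389} \approx -0.91552$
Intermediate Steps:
$v = 42267$
$\frac{v}{-46167} = \frac{42267}{-46167} = 42267 \left(- \frac{1}{46167}\right) = - \frac{14089}{15389}$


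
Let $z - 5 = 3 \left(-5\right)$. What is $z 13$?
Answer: $-130$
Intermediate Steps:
$z = -10$ ($z = 5 + 3 \left(-5\right) = 5 - 15 = -10$)
$z 13 = \left(-10\right) 13 = -130$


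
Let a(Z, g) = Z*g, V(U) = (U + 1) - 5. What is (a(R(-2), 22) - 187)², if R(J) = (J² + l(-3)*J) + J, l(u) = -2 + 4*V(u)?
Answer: 1385329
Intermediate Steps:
V(U) = -4 + U (V(U) = (1 + U) - 5 = -4 + U)
l(u) = -18 + 4*u (l(u) = -2 + 4*(-4 + u) = -2 + (-16 + 4*u) = -18 + 4*u)
R(J) = J² - 29*J (R(J) = (J² + (-18 + 4*(-3))*J) + J = (J² + (-18 - 12)*J) + J = (J² - 30*J) + J = J² - 29*J)
(a(R(-2), 22) - 187)² = (-2*(-29 - 2)*22 - 187)² = (-2*(-31)*22 - 187)² = (62*22 - 187)² = (1364 - 187)² = 1177² = 1385329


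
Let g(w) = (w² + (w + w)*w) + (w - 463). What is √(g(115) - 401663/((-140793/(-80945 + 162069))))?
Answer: √5367236903309739/140793 ≈ 520.35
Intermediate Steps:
g(w) = -463 + w + 3*w² (g(w) = (w² + (2*w)*w) + (-463 + w) = (w² + 2*w²) + (-463 + w) = 3*w² + (-463 + w) = -463 + w + 3*w²)
√(g(115) - 401663/((-140793/(-80945 + 162069)))) = √((-463 + 115 + 3*115²) - 401663/((-140793/(-80945 + 162069)))) = √((-463 + 115 + 3*13225) - 401663/((-140793/81124))) = √((-463 + 115 + 39675) - 401663/((-140793*1/81124))) = √(39327 - 401663/(-140793/81124)) = √(39327 - 401663*(-81124/140793)) = √(39327 + 32584509212/140793) = √(38121475523/140793) = √5367236903309739/140793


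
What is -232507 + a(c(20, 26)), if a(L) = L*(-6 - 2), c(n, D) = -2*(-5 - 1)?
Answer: -232603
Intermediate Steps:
c(n, D) = 12 (c(n, D) = -2*(-6) = 12)
a(L) = -8*L (a(L) = L*(-8) = -8*L)
-232507 + a(c(20, 26)) = -232507 - 8*12 = -232507 - 96 = -232603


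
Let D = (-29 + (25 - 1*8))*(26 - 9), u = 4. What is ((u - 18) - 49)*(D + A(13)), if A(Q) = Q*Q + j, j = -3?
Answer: 2394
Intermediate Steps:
A(Q) = -3 + Q² (A(Q) = Q*Q - 3 = Q² - 3 = -3 + Q²)
D = -204 (D = (-29 + (25 - 8))*17 = (-29 + 17)*17 = -12*17 = -204)
((u - 18) - 49)*(D + A(13)) = ((4 - 18) - 49)*(-204 + (-3 + 13²)) = (-14 - 49)*(-204 + (-3 + 169)) = -63*(-204 + 166) = -63*(-38) = 2394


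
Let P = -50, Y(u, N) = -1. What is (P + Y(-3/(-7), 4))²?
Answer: 2601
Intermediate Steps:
(P + Y(-3/(-7), 4))² = (-50 - 1)² = (-51)² = 2601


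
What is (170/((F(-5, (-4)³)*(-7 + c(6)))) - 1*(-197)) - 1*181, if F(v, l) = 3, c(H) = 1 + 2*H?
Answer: 229/9 ≈ 25.444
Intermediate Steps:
(170/((F(-5, (-4)³)*(-7 + c(6)))) - 1*(-197)) - 1*181 = (170/((3*(-7 + (1 + 2*6)))) - 1*(-197)) - 1*181 = (170/((3*(-7 + (1 + 12)))) + 197) - 181 = (170/((3*(-7 + 13))) + 197) - 181 = (170/((3*6)) + 197) - 181 = (170/18 + 197) - 181 = (170*(1/18) + 197) - 181 = (85/9 + 197) - 181 = 1858/9 - 181 = 229/9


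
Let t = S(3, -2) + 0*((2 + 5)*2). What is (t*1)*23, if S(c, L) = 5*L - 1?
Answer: -253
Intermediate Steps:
S(c, L) = -1 + 5*L
t = -11 (t = (-1 + 5*(-2)) + 0*((2 + 5)*2) = (-1 - 10) + 0*(7*2) = -11 + 0*14 = -11 + 0 = -11)
(t*1)*23 = -11*1*23 = -11*23 = -253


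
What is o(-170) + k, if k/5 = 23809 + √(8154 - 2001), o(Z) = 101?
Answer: 119146 + 5*√6153 ≈ 1.1954e+5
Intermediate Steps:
k = 119045 + 5*√6153 (k = 5*(23809 + √(8154 - 2001)) = 5*(23809 + √6153) = 119045 + 5*√6153 ≈ 1.1944e+5)
o(-170) + k = 101 + (119045 + 5*√6153) = 119146 + 5*√6153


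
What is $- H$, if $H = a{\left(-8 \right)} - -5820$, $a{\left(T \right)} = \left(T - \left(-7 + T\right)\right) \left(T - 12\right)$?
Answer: $-5680$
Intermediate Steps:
$a{\left(T \right)} = -84 + 7 T$ ($a{\left(T \right)} = 7 \left(-12 + T\right) = -84 + 7 T$)
$H = 5680$ ($H = \left(-84 + 7 \left(-8\right)\right) - -5820 = \left(-84 - 56\right) + 5820 = -140 + 5820 = 5680$)
$- H = \left(-1\right) 5680 = -5680$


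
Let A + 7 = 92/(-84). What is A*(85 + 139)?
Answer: -5440/3 ≈ -1813.3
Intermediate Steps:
A = -170/21 (A = -7 + 92/(-84) = -7 + 92*(-1/84) = -7 - 23/21 = -170/21 ≈ -8.0952)
A*(85 + 139) = -170*(85 + 139)/21 = -170/21*224 = -5440/3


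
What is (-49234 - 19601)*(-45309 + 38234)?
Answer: 487007625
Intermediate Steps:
(-49234 - 19601)*(-45309 + 38234) = -68835*(-7075) = 487007625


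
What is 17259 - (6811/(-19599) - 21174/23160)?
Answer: 9394070069/544260 ≈ 17260.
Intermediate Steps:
17259 - (6811/(-19599) - 21174/23160) = 17259 - (6811*(-1/19599) - 21174*1/23160) = 17259 - (-49/141 - 3529/3860) = 17259 - 1*(-686729/544260) = 17259 + 686729/544260 = 9394070069/544260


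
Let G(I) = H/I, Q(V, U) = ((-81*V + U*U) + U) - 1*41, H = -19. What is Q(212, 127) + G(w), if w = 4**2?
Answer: -15331/16 ≈ -958.19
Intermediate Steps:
Q(V, U) = -41 + U + U**2 - 81*V (Q(V, U) = ((-81*V + U**2) + U) - 41 = ((U**2 - 81*V) + U) - 41 = (U + U**2 - 81*V) - 41 = -41 + U + U**2 - 81*V)
w = 16
G(I) = -19/I
Q(212, 127) + G(w) = (-41 + 127 + 127**2 - 81*212) - 19/16 = (-41 + 127 + 16129 - 17172) - 19*1/16 = -957 - 19/16 = -15331/16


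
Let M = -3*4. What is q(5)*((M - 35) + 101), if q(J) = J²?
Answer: 1350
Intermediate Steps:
M = -12
q(5)*((M - 35) + 101) = 5²*((-12 - 35) + 101) = 25*(-47 + 101) = 25*54 = 1350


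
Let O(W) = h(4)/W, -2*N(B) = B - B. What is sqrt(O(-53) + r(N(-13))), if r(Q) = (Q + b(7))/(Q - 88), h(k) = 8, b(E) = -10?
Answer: I*sqrt(50721)/1166 ≈ 0.19315*I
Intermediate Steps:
N(B) = 0 (N(B) = -(B - B)/2 = -1/2*0 = 0)
O(W) = 8/W
r(Q) = (-10 + Q)/(-88 + Q) (r(Q) = (Q - 10)/(Q - 88) = (-10 + Q)/(-88 + Q))
sqrt(O(-53) + r(N(-13))) = sqrt(8/(-53) + (-10 + 0)/(-88 + 0)) = sqrt(8*(-1/53) - 10/(-88)) = sqrt(-8/53 - 1/88*(-10)) = sqrt(-8/53 + 5/44) = sqrt(-87/2332) = I*sqrt(50721)/1166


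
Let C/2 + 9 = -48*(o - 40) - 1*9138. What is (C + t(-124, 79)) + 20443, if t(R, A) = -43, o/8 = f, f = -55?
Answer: 48186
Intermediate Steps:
o = -440 (o = 8*(-55) = -440)
C = 27786 (C = -18 + 2*(-48*(-440 - 40) - 1*9138) = -18 + 2*(-48*(-480) - 9138) = -18 + 2*(23040 - 9138) = -18 + 2*13902 = -18 + 27804 = 27786)
(C + t(-124, 79)) + 20443 = (27786 - 43) + 20443 = 27743 + 20443 = 48186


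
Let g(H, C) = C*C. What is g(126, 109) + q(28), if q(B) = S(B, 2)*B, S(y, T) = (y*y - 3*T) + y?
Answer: 34449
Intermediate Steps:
g(H, C) = C**2
S(y, T) = y + y**2 - 3*T (S(y, T) = (y**2 - 3*T) + y = y + y**2 - 3*T)
q(B) = B*(-6 + B + B**2) (q(B) = (B + B**2 - 3*2)*B = (B + B**2 - 6)*B = (-6 + B + B**2)*B = B*(-6 + B + B**2))
g(126, 109) + q(28) = 109**2 + 28*(-6 + 28 + 28**2) = 11881 + 28*(-6 + 28 + 784) = 11881 + 28*806 = 11881 + 22568 = 34449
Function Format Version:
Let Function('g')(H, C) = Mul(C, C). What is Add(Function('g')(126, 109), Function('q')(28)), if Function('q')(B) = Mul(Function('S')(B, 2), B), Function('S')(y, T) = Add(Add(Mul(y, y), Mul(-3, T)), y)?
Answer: 34449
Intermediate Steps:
Function('g')(H, C) = Pow(C, 2)
Function('S')(y, T) = Add(y, Pow(y, 2), Mul(-3, T)) (Function('S')(y, T) = Add(Add(Pow(y, 2), Mul(-3, T)), y) = Add(y, Pow(y, 2), Mul(-3, T)))
Function('q')(B) = Mul(B, Add(-6, B, Pow(B, 2))) (Function('q')(B) = Mul(Add(B, Pow(B, 2), Mul(-3, 2)), B) = Mul(Add(B, Pow(B, 2), -6), B) = Mul(Add(-6, B, Pow(B, 2)), B) = Mul(B, Add(-6, B, Pow(B, 2))))
Add(Function('g')(126, 109), Function('q')(28)) = Add(Pow(109, 2), Mul(28, Add(-6, 28, Pow(28, 2)))) = Add(11881, Mul(28, Add(-6, 28, 784))) = Add(11881, Mul(28, 806)) = Add(11881, 22568) = 34449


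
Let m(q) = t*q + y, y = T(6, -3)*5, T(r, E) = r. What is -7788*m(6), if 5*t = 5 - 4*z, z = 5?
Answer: -93456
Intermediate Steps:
t = -3 (t = (5 - 4*5)/5 = (5 - 20)/5 = (1/5)*(-15) = -3)
y = 30 (y = 6*5 = 30)
m(q) = 30 - 3*q (m(q) = -3*q + 30 = 30 - 3*q)
-7788*m(6) = -7788*(30 - 3*6) = -7788*(30 - 18) = -7788*12 = -93456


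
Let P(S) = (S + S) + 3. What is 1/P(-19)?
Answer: -1/35 ≈ -0.028571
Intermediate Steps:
P(S) = 3 + 2*S (P(S) = 2*S + 3 = 3 + 2*S)
1/P(-19) = 1/(3 + 2*(-19)) = 1/(3 - 38) = 1/(-35) = -1/35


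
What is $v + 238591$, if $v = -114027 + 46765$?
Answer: $171329$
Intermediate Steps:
$v = -67262$
$v + 238591 = -67262 + 238591 = 171329$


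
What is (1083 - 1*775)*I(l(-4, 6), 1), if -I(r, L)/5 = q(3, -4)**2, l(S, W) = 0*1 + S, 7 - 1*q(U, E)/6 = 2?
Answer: -1386000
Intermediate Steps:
q(U, E) = 30 (q(U, E) = 42 - 6*2 = 42 - 12 = 30)
l(S, W) = S (l(S, W) = 0 + S = S)
I(r, L) = -4500 (I(r, L) = -5*30**2 = -5*900 = -4500)
(1083 - 1*775)*I(l(-4, 6), 1) = (1083 - 1*775)*(-4500) = (1083 - 775)*(-4500) = 308*(-4500) = -1386000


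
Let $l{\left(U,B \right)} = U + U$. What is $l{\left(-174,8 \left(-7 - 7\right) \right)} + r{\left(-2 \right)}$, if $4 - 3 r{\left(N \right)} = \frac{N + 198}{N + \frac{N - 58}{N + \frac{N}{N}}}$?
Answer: $- \frac{10086}{29} \approx -347.79$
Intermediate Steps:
$l{\left(U,B \right)} = 2 U$
$r{\left(N \right)} = \frac{4}{3} - \frac{198 + N}{3 \left(N + \frac{-58 + N}{1 + N}\right)}$ ($r{\left(N \right)} = \frac{4}{3} - \frac{\left(N + 198\right) \frac{1}{N + \frac{N - 58}{N + \frac{N}{N}}}}{3} = \frac{4}{3} - \frac{\left(198 + N\right) \frac{1}{N + \frac{-58 + N}{N + 1}}}{3} = \frac{4}{3} - \frac{\left(198 + N\right) \frac{1}{N + \frac{-58 + N}{1 + N}}}{3} = \frac{4}{3} - \frac{\frac{1}{N + \frac{-58 + N}{1 + N}} \left(198 + N\right)}{3} = \frac{4}{3} - \frac{198 + N}{3 \left(N + \frac{-58 + N}{1 + N}\right)}$)
$l{\left(-174,8 \left(-7 - 7\right) \right)} + r{\left(-2 \right)} = 2 \left(-174\right) + \frac{-430 - -382 + 3 \left(-2\right)^{2}}{3 \left(-58 + \left(-2\right)^{2} + 2 \left(-2\right)\right)} = -348 + \frac{-430 + 382 + 3 \cdot 4}{3 \left(-58 + 4 - 4\right)} = -348 + \frac{-430 + 382 + 12}{3 \left(-58\right)} = -348 + \frac{1}{3} \left(- \frac{1}{58}\right) \left(-36\right) = -348 + \frac{6}{29} = - \frac{10086}{29}$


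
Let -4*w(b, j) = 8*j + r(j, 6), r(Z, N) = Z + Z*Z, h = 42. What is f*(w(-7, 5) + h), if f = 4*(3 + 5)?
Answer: 784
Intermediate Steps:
f = 32 (f = 4*8 = 32)
r(Z, N) = Z + Z²
w(b, j) = -2*j - j*(1 + j)/4 (w(b, j) = -(8*j + j*(1 + j))/4 = -2*j - j*(1 + j)/4)
f*(w(-7, 5) + h) = 32*((¼)*5*(-9 - 1*5) + 42) = 32*((¼)*5*(-9 - 5) + 42) = 32*((¼)*5*(-14) + 42) = 32*(-35/2 + 42) = 32*(49/2) = 784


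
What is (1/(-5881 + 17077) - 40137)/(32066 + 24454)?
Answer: -449373851/632797920 ≈ -0.71014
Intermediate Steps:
(1/(-5881 + 17077) - 40137)/(32066 + 24454) = (1/11196 - 40137)/56520 = (1/11196 - 40137)*(1/56520) = -449373851/11196*1/56520 = -449373851/632797920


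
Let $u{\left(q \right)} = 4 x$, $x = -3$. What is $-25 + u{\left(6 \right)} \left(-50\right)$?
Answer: $575$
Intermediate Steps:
$u{\left(q \right)} = -12$ ($u{\left(q \right)} = 4 \left(-3\right) = -12$)
$-25 + u{\left(6 \right)} \left(-50\right) = -25 - -600 = -25 + 600 = 575$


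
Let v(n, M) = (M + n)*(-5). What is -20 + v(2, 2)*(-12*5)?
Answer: 1180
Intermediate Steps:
v(n, M) = -5*M - 5*n
-20 + v(2, 2)*(-12*5) = -20 + (-5*2 - 5*2)*(-12*5) = -20 + (-10 - 10)*(-60) = -20 - 20*(-60) = -20 + 1200 = 1180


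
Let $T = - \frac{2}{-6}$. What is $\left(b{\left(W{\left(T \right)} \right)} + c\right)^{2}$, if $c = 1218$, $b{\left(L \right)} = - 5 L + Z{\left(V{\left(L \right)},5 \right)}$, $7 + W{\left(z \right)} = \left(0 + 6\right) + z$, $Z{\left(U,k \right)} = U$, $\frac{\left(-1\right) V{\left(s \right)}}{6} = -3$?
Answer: $\frac{13823524}{9} \approx 1.5359 \cdot 10^{6}$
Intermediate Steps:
$V{\left(s \right)} = 18$ ($V{\left(s \right)} = \left(-6\right) \left(-3\right) = 18$)
$T = \frac{1}{3}$ ($T = \left(-2\right) \left(- \frac{1}{6}\right) = \frac{1}{3} \approx 0.33333$)
$W{\left(z \right)} = -1 + z$ ($W{\left(z \right)} = -7 + \left(\left(0 + 6\right) + z\right) = -7 + \left(6 + z\right) = -1 + z$)
$b{\left(L \right)} = 18 - 5 L$ ($b{\left(L \right)} = - 5 L + 18 = 18 - 5 L$)
$\left(b{\left(W{\left(T \right)} \right)} + c\right)^{2} = \left(\left(18 - 5 \left(-1 + \frac{1}{3}\right)\right) + 1218\right)^{2} = \left(\left(18 - - \frac{10}{3}\right) + 1218\right)^{2} = \left(\left(18 + \frac{10}{3}\right) + 1218\right)^{2} = \left(\frac{64}{3} + 1218\right)^{2} = \left(\frac{3718}{3}\right)^{2} = \frac{13823524}{9}$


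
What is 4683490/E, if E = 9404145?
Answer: 936698/1880829 ≈ 0.49802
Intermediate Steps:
4683490/E = 4683490/9404145 = 4683490*(1/9404145) = 936698/1880829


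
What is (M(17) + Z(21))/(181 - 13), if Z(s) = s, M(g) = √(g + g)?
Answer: ⅛ + √34/168 ≈ 0.15971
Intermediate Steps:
M(g) = √2*√g (M(g) = √(2*g) = √2*√g)
(M(17) + Z(21))/(181 - 13) = (√2*√17 + 21)/(181 - 13) = (√34 + 21)/168 = (21 + √34)*(1/168) = ⅛ + √34/168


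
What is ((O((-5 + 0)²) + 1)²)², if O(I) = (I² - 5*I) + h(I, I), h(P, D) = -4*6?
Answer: 51769445841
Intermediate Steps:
h(P, D) = -24
O(I) = -24 + I² - 5*I (O(I) = (I² - 5*I) - 24 = -24 + I² - 5*I)
((O((-5 + 0)²) + 1)²)² = (((-24 + ((-5 + 0)²)² - 5*(-5 + 0)²) + 1)²)² = (((-24 + ((-5)²)² - 5*(-5)²) + 1)²)² = (((-24 + 25² - 5*25) + 1)²)² = (((-24 + 625 - 125) + 1)²)² = ((476 + 1)²)² = (477²)² = 227529² = 51769445841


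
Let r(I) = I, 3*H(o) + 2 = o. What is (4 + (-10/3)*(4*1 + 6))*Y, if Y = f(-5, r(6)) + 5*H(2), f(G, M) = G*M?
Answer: 880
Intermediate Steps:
H(o) = -2/3 + o/3
Y = -30 (Y = -5*6 + 5*(-2/3 + (1/3)*2) = -30 + 5*(-2/3 + 2/3) = -30 + 5*0 = -30 + 0 = -30)
(4 + (-10/3)*(4*1 + 6))*Y = (4 + (-10/3)*(4*1 + 6))*(-30) = (4 + (-10*1/3)*(4 + 6))*(-30) = (4 - 10/3*10)*(-30) = (4 - 100/3)*(-30) = -88/3*(-30) = 880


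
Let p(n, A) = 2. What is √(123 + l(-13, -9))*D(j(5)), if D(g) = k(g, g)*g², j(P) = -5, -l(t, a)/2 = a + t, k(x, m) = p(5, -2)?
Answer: 50*√167 ≈ 646.14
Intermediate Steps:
k(x, m) = 2
l(t, a) = -2*a - 2*t (l(t, a) = -2*(a + t) = -2*a - 2*t)
D(g) = 2*g²
√(123 + l(-13, -9))*D(j(5)) = √(123 + (-2*(-9) - 2*(-13)))*(2*(-5)²) = √(123 + (18 + 26))*(2*25) = √(123 + 44)*50 = √167*50 = 50*√167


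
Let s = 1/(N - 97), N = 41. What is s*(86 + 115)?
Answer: -201/56 ≈ -3.5893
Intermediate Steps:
s = -1/56 (s = 1/(41 - 97) = 1/(-56) = -1/56 ≈ -0.017857)
s*(86 + 115) = -(86 + 115)/56 = -1/56*201 = -201/56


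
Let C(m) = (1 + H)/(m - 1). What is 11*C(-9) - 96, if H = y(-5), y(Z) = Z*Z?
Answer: -623/5 ≈ -124.60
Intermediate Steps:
y(Z) = Z²
H = 25 (H = (-5)² = 25)
C(m) = 26/(-1 + m) (C(m) = (1 + 25)/(m - 1) = 26/(-1 + m))
11*C(-9) - 96 = 11*(26/(-1 - 9)) - 96 = 11*(26/(-10)) - 96 = 11*(26*(-⅒)) - 96 = 11*(-13/5) - 96 = -143/5 - 96 = -623/5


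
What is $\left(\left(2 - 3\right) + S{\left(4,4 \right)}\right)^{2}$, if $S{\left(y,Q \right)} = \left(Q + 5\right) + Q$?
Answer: $144$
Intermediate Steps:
$S{\left(y,Q \right)} = 5 + 2 Q$ ($S{\left(y,Q \right)} = \left(5 + Q\right) + Q = 5 + 2 Q$)
$\left(\left(2 - 3\right) + S{\left(4,4 \right)}\right)^{2} = \left(\left(2 - 3\right) + \left(5 + 2 \cdot 4\right)\right)^{2} = \left(-1 + \left(5 + 8\right)\right)^{2} = \left(-1 + 13\right)^{2} = 12^{2} = 144$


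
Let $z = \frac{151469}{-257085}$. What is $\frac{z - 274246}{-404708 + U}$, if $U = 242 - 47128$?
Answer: $\frac{70504684379}{116098043490} \approx 0.60729$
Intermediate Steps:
$U = -46886$ ($U = 242 - 47128 = -46886$)
$z = - \frac{151469}{257085}$ ($z = 151469 \left(- \frac{1}{257085}\right) = - \frac{151469}{257085} \approx -0.58918$)
$\frac{z - 274246}{-404708 + U} = \frac{- \frac{151469}{257085} - 274246}{-404708 - 46886} = - \frac{70504684379}{257085 \left(-451594\right)} = \left(- \frac{70504684379}{257085}\right) \left(- \frac{1}{451594}\right) = \frac{70504684379}{116098043490}$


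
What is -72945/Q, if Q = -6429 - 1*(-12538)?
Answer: -72945/6109 ≈ -11.941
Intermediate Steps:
Q = 6109 (Q = -6429 + 12538 = 6109)
-72945/Q = -72945/6109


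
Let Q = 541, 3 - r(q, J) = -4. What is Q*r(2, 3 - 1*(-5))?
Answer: 3787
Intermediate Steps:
r(q, J) = 7 (r(q, J) = 3 - 1*(-4) = 3 + 4 = 7)
Q*r(2, 3 - 1*(-5)) = 541*7 = 3787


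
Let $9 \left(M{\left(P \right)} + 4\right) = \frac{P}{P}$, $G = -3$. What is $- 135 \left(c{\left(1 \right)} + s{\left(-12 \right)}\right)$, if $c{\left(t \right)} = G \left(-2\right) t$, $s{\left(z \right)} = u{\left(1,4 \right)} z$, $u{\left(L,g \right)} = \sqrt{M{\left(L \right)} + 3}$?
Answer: $-810 + 1080 i \sqrt{2} \approx -810.0 + 1527.4 i$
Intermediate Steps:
$M{\left(P \right)} = - \frac{35}{9}$ ($M{\left(P \right)} = -4 + \frac{P \frac{1}{P}}{9} = -4 + \frac{1}{9} \cdot 1 = -4 + \frac{1}{9} = - \frac{35}{9}$)
$u{\left(L,g \right)} = \frac{2 i \sqrt{2}}{3}$ ($u{\left(L,g \right)} = \sqrt{- \frac{35}{9} + 3} = \sqrt{- \frac{8}{9}} = \frac{2 i \sqrt{2}}{3}$)
$s{\left(z \right)} = \frac{2 i z \sqrt{2}}{3}$ ($s{\left(z \right)} = \frac{2 i \sqrt{2}}{3} z = \frac{2 i z \sqrt{2}}{3}$)
$c{\left(t \right)} = 6 t$ ($c{\left(t \right)} = \left(-3\right) \left(-2\right) t = 6 t$)
$- 135 \left(c{\left(1 \right)} + s{\left(-12 \right)}\right) = - 135 \left(6 \cdot 1 + \frac{2}{3} i \left(-12\right) \sqrt{2}\right) = - 135 \left(6 - 8 i \sqrt{2}\right) = -810 + 1080 i \sqrt{2}$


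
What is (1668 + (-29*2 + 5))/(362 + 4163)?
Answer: 323/905 ≈ 0.35691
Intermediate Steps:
(1668 + (-29*2 + 5))/(362 + 4163) = (1668 + (-58 + 5))/4525 = (1668 - 53)*(1/4525) = 1615*(1/4525) = 323/905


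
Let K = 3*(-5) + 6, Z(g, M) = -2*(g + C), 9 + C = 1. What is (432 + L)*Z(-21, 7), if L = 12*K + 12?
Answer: 19488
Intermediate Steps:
C = -8 (C = -9 + 1 = -8)
Z(g, M) = 16 - 2*g (Z(g, M) = -2*(g - 8) = -2*(-8 + g) = 16 - 2*g)
K = -9 (K = -15 + 6 = -9)
L = -96 (L = 12*(-9) + 12 = -108 + 12 = -96)
(432 + L)*Z(-21, 7) = (432 - 96)*(16 - 2*(-21)) = 336*(16 + 42) = 336*58 = 19488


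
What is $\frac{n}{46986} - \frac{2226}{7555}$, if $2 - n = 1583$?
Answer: $- \frac{38845097}{118326410} \approx -0.32829$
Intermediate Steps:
$n = -1581$ ($n = 2 - 1583 = -1581$)
$\frac{n}{46986} - \frac{2226}{7555} = - \frac{1581}{46986} - \frac{2226}{7555} = \left(-1581\right) \frac{1}{46986} - \frac{2226}{7555} = - \frac{527}{15662} - \frac{2226}{7555} = - \frac{38845097}{118326410}$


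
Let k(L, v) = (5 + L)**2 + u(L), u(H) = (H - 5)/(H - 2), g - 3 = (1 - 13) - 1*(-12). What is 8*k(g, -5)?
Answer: 496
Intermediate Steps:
g = 3 (g = 3 + ((1 - 13) - 1*(-12)) = 3 + (-12 + 12) = 3 + 0 = 3)
u(H) = (-5 + H)/(-2 + H)
k(L, v) = (5 + L)**2 + (-5 + L)/(-2 + L)
8*k(g, -5) = 8*((-5 + 3 + (5 + 3)**2*(-2 + 3))/(-2 + 3)) = 8*((-5 + 3 + 8**2*1)/1) = 8*(1*(-5 + 3 + 64*1)) = 8*(1*(-5 + 3 + 64)) = 8*(1*62) = 8*62 = 496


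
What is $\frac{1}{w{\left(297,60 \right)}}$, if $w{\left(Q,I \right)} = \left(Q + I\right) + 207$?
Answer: $\frac{1}{564} \approx 0.0017731$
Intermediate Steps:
$w{\left(Q,I \right)} = 207 + I + Q$ ($w{\left(Q,I \right)} = \left(I + Q\right) + 207 = 207 + I + Q$)
$\frac{1}{w{\left(297,60 \right)}} = \frac{1}{207 + 60 + 297} = \frac{1}{564}$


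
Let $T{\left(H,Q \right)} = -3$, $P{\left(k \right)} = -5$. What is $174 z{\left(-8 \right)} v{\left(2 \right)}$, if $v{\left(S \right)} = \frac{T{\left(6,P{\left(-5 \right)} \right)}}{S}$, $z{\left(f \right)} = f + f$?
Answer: $4176$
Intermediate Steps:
$z{\left(f \right)} = 2 f$
$v{\left(S \right)} = - \frac{3}{S}$
$174 z{\left(-8 \right)} v{\left(2 \right)} = 174 \cdot 2 \left(-8\right) \left(- \frac{3}{2}\right) = 174 \left(-16\right) \left(\left(-3\right) \frac{1}{2}\right) = \left(-2784\right) \left(- \frac{3}{2}\right) = 4176$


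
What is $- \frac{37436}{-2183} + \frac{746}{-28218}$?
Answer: $\frac{527370265}{30799947} \approx 17.122$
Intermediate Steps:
$- \frac{37436}{-2183} + \frac{746}{-28218} = \left(-37436\right) \left(- \frac{1}{2183}\right) + 746 \left(- \frac{1}{28218}\right) = \frac{37436}{2183} - \frac{373}{14109} = \frac{527370265}{30799947}$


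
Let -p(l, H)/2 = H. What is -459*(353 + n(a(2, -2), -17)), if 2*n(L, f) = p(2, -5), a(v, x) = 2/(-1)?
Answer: -164322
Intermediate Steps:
a(v, x) = -2 (a(v, x) = 2*(-1) = -2)
p(l, H) = -2*H
n(L, f) = 5 (n(L, f) = (-2*(-5))/2 = (1/2)*10 = 5)
-459*(353 + n(a(2, -2), -17)) = -459*(353 + 5) = -459*358 = -164322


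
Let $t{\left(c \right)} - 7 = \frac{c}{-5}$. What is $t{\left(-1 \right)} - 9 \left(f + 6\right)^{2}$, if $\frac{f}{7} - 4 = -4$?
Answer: $- \frac{1584}{5} \approx -316.8$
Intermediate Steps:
$t{\left(c \right)} = 7 - \frac{c}{5}$ ($t{\left(c \right)} = 7 + \frac{c}{-5} = 7 + c \left(- \frac{1}{5}\right) = 7 - \frac{c}{5}$)
$f = 0$ ($f = 28 + 7 \left(-4\right) = 28 - 28 = 0$)
$t{\left(-1 \right)} - 9 \left(f + 6\right)^{2} = \left(7 - - \frac{1}{5}\right) - 9 \left(0 + 6\right)^{2} = \left(7 + \frac{1}{5}\right) - 9 \cdot 6^{2} = \frac{36}{5} - 324 = - \frac{1584}{5}$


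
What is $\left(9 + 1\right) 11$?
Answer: $110$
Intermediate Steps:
$\left(9 + 1\right) 11 = 10 \cdot 11 = 110$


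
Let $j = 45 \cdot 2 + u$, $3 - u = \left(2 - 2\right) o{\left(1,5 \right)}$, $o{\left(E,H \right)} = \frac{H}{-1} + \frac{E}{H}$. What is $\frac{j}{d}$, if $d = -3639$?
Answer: $- \frac{31}{1213} \approx -0.025556$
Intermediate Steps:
$o{\left(E,H \right)} = - H + \frac{E}{H}$ ($o{\left(E,H \right)} = H \left(-1\right) + \frac{E}{H} = - H + \frac{E}{H}$)
$u = 3$ ($u = 3 - \left(2 - 2\right) \left(\left(-1\right) 5 + 1 \cdot \frac{1}{5}\right) = 3 - 0 \left(-5 + 1 \cdot \frac{1}{5}\right) = 3 - 0 \left(-5 + \frac{1}{5}\right) = 3 - 0 \left(- \frac{24}{5}\right) = 3 - 0 = 3 + 0 = 3$)
$j = 93$ ($j = 45 \cdot 2 + 3 = 90 + 3 = 93$)
$\frac{j}{d} = \frac{93}{-3639} = 93 \left(- \frac{1}{3639}\right) = - \frac{31}{1213}$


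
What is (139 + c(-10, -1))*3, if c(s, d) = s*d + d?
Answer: 444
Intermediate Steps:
c(s, d) = d + d*s (c(s, d) = d*s + d = d + d*s)
(139 + c(-10, -1))*3 = (139 - (1 - 10))*3 = (139 - 1*(-9))*3 = (139 + 9)*3 = 148*3 = 444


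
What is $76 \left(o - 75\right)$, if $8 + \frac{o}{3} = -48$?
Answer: $-18468$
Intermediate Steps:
$o = -168$ ($o = -24 + 3 \left(-48\right) = -24 - 144 = -168$)
$76 \left(o - 75\right) = 76 \left(-168 - 75\right) = 76 \left(-243\right) = -18468$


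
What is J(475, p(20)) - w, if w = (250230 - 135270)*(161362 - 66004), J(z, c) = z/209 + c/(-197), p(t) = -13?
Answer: -23755424753492/2167 ≈ -1.0962e+10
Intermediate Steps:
J(z, c) = -c/197 + z/209 (J(z, c) = z*(1/209) + c*(-1/197) = z/209 - c/197 = -c/197 + z/209)
w = 10962355680 (w = 114960*95358 = 10962355680)
J(475, p(20)) - w = (-1/197*(-13) + (1/209)*475) - 1*10962355680 = (13/197 + 25/11) - 10962355680 = 5068/2167 - 10962355680 = -23755424753492/2167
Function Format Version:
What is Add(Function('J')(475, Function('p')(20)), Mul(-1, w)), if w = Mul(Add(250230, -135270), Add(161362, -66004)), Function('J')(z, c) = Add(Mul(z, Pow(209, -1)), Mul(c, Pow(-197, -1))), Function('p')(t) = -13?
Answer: Rational(-23755424753492, 2167) ≈ -1.0962e+10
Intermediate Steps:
Function('J')(z, c) = Add(Mul(Rational(-1, 197), c), Mul(Rational(1, 209), z)) (Function('J')(z, c) = Add(Mul(z, Rational(1, 209)), Mul(c, Rational(-1, 197))) = Add(Mul(Rational(1, 209), z), Mul(Rational(-1, 197), c)) = Add(Mul(Rational(-1, 197), c), Mul(Rational(1, 209), z)))
w = 10962355680 (w = Mul(114960, 95358) = 10962355680)
Add(Function('J')(475, Function('p')(20)), Mul(-1, w)) = Add(Add(Mul(Rational(-1, 197), -13), Mul(Rational(1, 209), 475)), Mul(-1, 10962355680)) = Add(Add(Rational(13, 197), Rational(25, 11)), -10962355680) = Add(Rational(5068, 2167), -10962355680) = Rational(-23755424753492, 2167)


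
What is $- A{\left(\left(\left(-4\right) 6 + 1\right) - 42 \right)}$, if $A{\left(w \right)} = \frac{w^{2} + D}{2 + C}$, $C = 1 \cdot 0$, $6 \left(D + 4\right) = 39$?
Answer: $- \frac{8455}{4} \approx -2113.8$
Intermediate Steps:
$D = \frac{5}{2}$ ($D = -4 + \frac{1}{6} \cdot 39 = -4 + \frac{13}{2} = \frac{5}{2} \approx 2.5$)
$C = 0$
$A{\left(w \right)} = \frac{5}{4} + \frac{w^{2}}{2}$ ($A{\left(w \right)} = \frac{w^{2} + \frac{5}{2}}{2 + 0} = \frac{\frac{5}{2} + w^{2}}{2} = \left(\frac{5}{2} + w^{2}\right) \frac{1}{2} = \frac{5}{4} + \frac{w^{2}}{2}$)
$- A{\left(\left(\left(-4\right) 6 + 1\right) - 42 \right)} = - (\frac{5}{4} + \frac{\left(\left(\left(-4\right) 6 + 1\right) - 42\right)^{2}}{2}) = - (\frac{5}{4} + \frac{\left(\left(-24 + 1\right) - 42\right)^{2}}{2}) = - (\frac{5}{4} + \frac{\left(-23 - 42\right)^{2}}{2}) = - (\frac{5}{4} + \frac{\left(-65\right)^{2}}{2}) = - (\frac{5}{4} + \frac{1}{2} \cdot 4225) = - (\frac{5}{4} + \frac{4225}{2}) = \left(-1\right) \frac{8455}{4} = - \frac{8455}{4}$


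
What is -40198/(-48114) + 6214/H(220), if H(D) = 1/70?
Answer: 10464333959/24057 ≈ 4.3498e+5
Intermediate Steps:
H(D) = 1/70
-40198/(-48114) + 6214/H(220) = -40198/(-48114) + 6214/(1/70) = -40198*(-1/48114) + 6214*70 = 20099/24057 + 434980 = 10464333959/24057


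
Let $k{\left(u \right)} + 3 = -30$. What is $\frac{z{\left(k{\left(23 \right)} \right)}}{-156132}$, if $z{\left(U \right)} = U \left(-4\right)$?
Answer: $- \frac{11}{13011} \approx -0.00084544$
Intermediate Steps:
$k{\left(u \right)} = -33$ ($k{\left(u \right)} = -3 - 30 = -33$)
$z{\left(U \right)} = - 4 U$
$\frac{z{\left(k{\left(23 \right)} \right)}}{-156132} = \frac{\left(-4\right) \left(-33\right)}{-156132} = 132 \left(- \frac{1}{156132}\right) = - \frac{11}{13011}$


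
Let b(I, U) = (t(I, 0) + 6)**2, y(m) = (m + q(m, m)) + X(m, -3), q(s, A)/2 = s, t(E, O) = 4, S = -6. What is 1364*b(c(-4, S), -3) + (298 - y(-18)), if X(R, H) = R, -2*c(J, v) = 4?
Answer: 136770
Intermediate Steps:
q(s, A) = 2*s
c(J, v) = -2 (c(J, v) = -1/2*4 = -2)
y(m) = 4*m (y(m) = (m + 2*m) + m = 3*m + m = 4*m)
b(I, U) = 100 (b(I, U) = (4 + 6)**2 = 10**2 = 100)
1364*b(c(-4, S), -3) + (298 - y(-18)) = 1364*100 + (298 - 4*(-18)) = 136400 + (298 - 1*(-72)) = 136400 + (298 + 72) = 136400 + 370 = 136770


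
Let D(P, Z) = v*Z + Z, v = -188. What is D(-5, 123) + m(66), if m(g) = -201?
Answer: -23202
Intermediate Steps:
D(P, Z) = -187*Z (D(P, Z) = -188*Z + Z = -187*Z)
D(-5, 123) + m(66) = -187*123 - 201 = -23001 - 201 = -23202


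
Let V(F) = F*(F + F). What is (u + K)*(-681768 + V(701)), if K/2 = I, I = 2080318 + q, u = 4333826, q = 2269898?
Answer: 3923754822772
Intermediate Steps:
V(F) = 2*F² (V(F) = F*(2*F) = 2*F²)
I = 4350216 (I = 2080318 + 2269898 = 4350216)
K = 8700432 (K = 2*4350216 = 8700432)
(u + K)*(-681768 + V(701)) = (4333826 + 8700432)*(-681768 + 2*701²) = 13034258*(-681768 + 2*491401) = 13034258*(-681768 + 982802) = 13034258*301034 = 3923754822772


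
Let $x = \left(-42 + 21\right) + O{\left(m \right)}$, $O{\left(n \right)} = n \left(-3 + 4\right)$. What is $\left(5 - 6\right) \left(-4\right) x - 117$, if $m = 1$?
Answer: $-197$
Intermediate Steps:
$O{\left(n \right)} = n$ ($O{\left(n \right)} = n 1 = n$)
$x = -20$ ($x = \left(-42 + 21\right) + 1 = -21 + 1 = -20$)
$\left(5 - 6\right) \left(-4\right) x - 117 = \left(5 - 6\right) \left(-4\right) \left(-20\right) - 117 = \left(-1\right) \left(-4\right) \left(-20\right) - 117 = 4 \left(-20\right) - 117 = -80 - 117 = -197$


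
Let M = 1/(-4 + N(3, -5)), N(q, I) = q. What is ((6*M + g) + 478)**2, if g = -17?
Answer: 207025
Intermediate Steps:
M = -1 (M = 1/(-4 + 3) = 1/(-1) = -1)
((6*M + g) + 478)**2 = ((6*(-1) - 17) + 478)**2 = ((-6 - 17) + 478)**2 = (-23 + 478)**2 = 455**2 = 207025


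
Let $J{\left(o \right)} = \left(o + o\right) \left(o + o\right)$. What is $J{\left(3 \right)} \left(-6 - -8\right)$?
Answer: $72$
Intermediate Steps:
$J{\left(o \right)} = 4 o^{2}$ ($J{\left(o \right)} = 2 o 2 o = 4 o^{2}$)
$J{\left(3 \right)} \left(-6 - -8\right) = 4 \cdot 3^{2} \left(-6 - -8\right) = 4 \cdot 9 \left(-6 + 8\right) = 36 \cdot 2 = 72$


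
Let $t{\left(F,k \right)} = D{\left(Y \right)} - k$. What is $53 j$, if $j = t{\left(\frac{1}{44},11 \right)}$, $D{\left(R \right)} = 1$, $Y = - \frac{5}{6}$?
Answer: $-530$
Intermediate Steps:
$Y = - \frac{5}{6}$ ($Y = \left(-5\right) \frac{1}{6} = - \frac{5}{6} \approx -0.83333$)
$t{\left(F,k \right)} = 1 - k$
$j = -10$ ($j = 1 - 11 = -10$)
$53 j = 53 \left(-10\right) = -530$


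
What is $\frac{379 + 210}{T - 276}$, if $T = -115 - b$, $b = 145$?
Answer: $- \frac{589}{536} \approx -1.0989$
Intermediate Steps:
$T = -260$ ($T = -115 - 145 = -260$)
$\frac{379 + 210}{T - 276} = \frac{379 + 210}{-260 - 276} = \frac{589}{-536} = 589 \left(- \frac{1}{536}\right) = - \frac{589}{536}$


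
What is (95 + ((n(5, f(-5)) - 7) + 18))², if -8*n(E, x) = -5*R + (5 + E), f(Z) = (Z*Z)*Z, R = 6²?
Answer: 259081/16 ≈ 16193.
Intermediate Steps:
R = 36
f(Z) = Z³ (f(Z) = Z²*Z = Z³)
n(E, x) = 175/8 - E/8 (n(E, x) = -(-5*36 + (5 + E))/8 = -(-180 + (5 + E))/8 = -(-175 + E)/8 = 175/8 - E/8)
(95 + ((n(5, f(-5)) - 7) + 18))² = (95 + (((175/8 - ⅛*5) - 7) + 18))² = (95 + (((175/8 - 5/8) - 7) + 18))² = (95 + ((85/4 - 7) + 18))² = (95 + (57/4 + 18))² = (95 + 129/4)² = (509/4)² = 259081/16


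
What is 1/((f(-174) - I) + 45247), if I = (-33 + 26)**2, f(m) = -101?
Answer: 1/45097 ≈ 2.2174e-5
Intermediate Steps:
I = 49 (I = (-7)**2 = 49)
1/((f(-174) - I) + 45247) = 1/((-101 - 1*49) + 45247) = 1/((-101 - 49) + 45247) = 1/(-150 + 45247) = 1/45097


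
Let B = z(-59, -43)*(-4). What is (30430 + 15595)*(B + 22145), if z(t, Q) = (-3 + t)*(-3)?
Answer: 984981025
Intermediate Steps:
z(t, Q) = 9 - 3*t
B = -744 (B = (9 - 3*(-59))*(-4) = (9 + 177)*(-4) = 186*(-4) = -744)
(30430 + 15595)*(B + 22145) = (30430 + 15595)*(-744 + 22145) = 46025*21401 = 984981025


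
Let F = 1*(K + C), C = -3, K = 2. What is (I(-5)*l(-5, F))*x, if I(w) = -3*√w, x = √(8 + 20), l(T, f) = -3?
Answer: 18*I*√35 ≈ 106.49*I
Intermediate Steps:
F = -1 (F = 1*(2 - 3) = 1*(-1) = -1)
x = 2*√7 (x = √28 = 2*√7 ≈ 5.2915)
(I(-5)*l(-5, F))*x = (-3*I*√5*(-3))*(2*√7) = (9*I*√5)*(2*√7) = 18*I*√35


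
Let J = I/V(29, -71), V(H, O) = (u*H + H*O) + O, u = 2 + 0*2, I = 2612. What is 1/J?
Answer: -518/653 ≈ -0.79326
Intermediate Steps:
u = 2 (u = 2 + 0 = 2)
V(H, O) = O + 2*H + H*O (V(H, O) = (2*H + H*O) + O = O + 2*H + H*O)
J = -653/518 (J = 2612/(-71 + 2*29 + 29*(-71)) = 2612/(-71 + 58 - 2059) = 2612/(-2072) = 2612*(-1/2072) = -653/518 ≈ -1.2606)
1/J = 1/(-653/518) = -518/653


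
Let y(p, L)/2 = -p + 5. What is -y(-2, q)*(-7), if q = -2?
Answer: 98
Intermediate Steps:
y(p, L) = 10 - 2*p (y(p, L) = 2*(-p + 5) = 2*(5 - p) = 10 - 2*p)
-y(-2, q)*(-7) = -(10 - 2*(-2))*(-7) = -(10 + 4)*(-7) = -1*14*(-7) = -14*(-7) = 98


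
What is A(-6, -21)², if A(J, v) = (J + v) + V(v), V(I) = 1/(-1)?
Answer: 784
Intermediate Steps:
V(I) = -1
A(J, v) = -1 + J + v (A(J, v) = (J + v) - 1 = -1 + J + v)
A(-6, -21)² = (-1 - 6 - 21)² = (-28)² = 784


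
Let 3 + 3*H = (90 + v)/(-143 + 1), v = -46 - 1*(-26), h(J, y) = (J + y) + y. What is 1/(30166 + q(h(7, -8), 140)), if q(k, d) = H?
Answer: 213/6425110 ≈ 3.3151e-5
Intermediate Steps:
h(J, y) = J + 2*y
v = -20 (v = -46 + 26 = -20)
H = -248/213 (H = -1 + ((90 - 20)/(-143 + 1))/3 = -1 + (70/(-142))/3 = -1 + (70*(-1/142))/3 = -1 + (⅓)*(-35/71) = -1 - 35/213 = -248/213 ≈ -1.1643)
q(k, d) = -248/213
1/(30166 + q(h(7, -8), 140)) = 1/(30166 - 248/213) = 1/(6425110/213) = 213/6425110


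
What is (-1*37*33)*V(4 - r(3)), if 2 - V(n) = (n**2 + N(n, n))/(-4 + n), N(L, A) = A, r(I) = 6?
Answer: -2849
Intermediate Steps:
V(n) = 2 - (n + n**2)/(-4 + n) (V(n) = 2 - (n**2 + n)/(-4 + n) = 2 - (n + n**2)/(-4 + n))
(-1*37*33)*V(4 - r(3)) = (-1*37*33)*((-8 + (4 - 1*6) - (4 - 1*6)**2)/(-4 + (4 - 1*6))) = (-37*33)*((-8 + (4 - 6) - (4 - 6)**2)/(-4 + (4 - 6))) = -1221*(-8 - 2 - 1*(-2)**2)/(-4 - 2) = -1221*(-8 - 2 - 1*4)/(-6) = -(-407)*(-8 - 2 - 4)/2 = -(-407)*(-14)/2 = -1221*7/3 = -2849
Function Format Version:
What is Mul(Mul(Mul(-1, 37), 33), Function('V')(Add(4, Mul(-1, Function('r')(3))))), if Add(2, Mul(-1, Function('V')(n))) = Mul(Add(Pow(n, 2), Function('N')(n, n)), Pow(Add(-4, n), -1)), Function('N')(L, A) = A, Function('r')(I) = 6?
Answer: -2849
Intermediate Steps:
Function('V')(n) = Add(2, Mul(-1, Pow(Add(-4, n), -1), Add(n, Pow(n, 2)))) (Function('V')(n) = Add(2, Mul(-1, Mul(Add(Pow(n, 2), n), Pow(Add(-4, n), -1)))) = Add(2, Mul(-1, Mul(Add(n, Pow(n, 2)), Pow(Add(-4, n), -1)))) = Add(2, Mul(-1, Mul(Pow(Add(-4, n), -1), Add(n, Pow(n, 2))))) = Add(2, Mul(-1, Pow(Add(-4, n), -1), Add(n, Pow(n, 2)))))
Mul(Mul(Mul(-1, 37), 33), Function('V')(Add(4, Mul(-1, Function('r')(3))))) = Mul(Mul(Mul(-1, 37), 33), Mul(Pow(Add(-4, Add(4, Mul(-1, 6))), -1), Add(-8, Add(4, Mul(-1, 6)), Mul(-1, Pow(Add(4, Mul(-1, 6)), 2))))) = Mul(Mul(-37, 33), Mul(Pow(Add(-4, Add(4, -6)), -1), Add(-8, Add(4, -6), Mul(-1, Pow(Add(4, -6), 2))))) = Mul(-1221, Mul(Pow(Add(-4, -2), -1), Add(-8, -2, Mul(-1, Pow(-2, 2))))) = Mul(-1221, Mul(Pow(-6, -1), Add(-8, -2, Mul(-1, 4)))) = Mul(-1221, Mul(Rational(-1, 6), Add(-8, -2, -4))) = Mul(-1221, Mul(Rational(-1, 6), -14)) = Mul(-1221, Rational(7, 3)) = -2849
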